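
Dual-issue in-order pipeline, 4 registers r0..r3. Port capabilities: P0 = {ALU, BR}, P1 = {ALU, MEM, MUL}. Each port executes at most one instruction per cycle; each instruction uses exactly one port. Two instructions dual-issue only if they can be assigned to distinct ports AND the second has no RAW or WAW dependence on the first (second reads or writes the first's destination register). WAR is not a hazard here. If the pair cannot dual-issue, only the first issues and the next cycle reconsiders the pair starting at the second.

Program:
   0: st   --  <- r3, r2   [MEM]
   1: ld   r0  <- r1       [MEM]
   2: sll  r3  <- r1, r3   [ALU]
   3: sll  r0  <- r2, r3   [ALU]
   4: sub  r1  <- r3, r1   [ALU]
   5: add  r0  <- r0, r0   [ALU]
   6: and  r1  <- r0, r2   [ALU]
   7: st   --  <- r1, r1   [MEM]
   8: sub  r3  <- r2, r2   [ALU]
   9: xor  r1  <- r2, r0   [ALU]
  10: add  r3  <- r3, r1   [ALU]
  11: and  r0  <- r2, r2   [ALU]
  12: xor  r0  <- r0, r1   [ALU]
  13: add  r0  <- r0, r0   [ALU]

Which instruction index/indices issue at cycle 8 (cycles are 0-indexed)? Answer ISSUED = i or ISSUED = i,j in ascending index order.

ISSUED = 12

0. st.MEM @i0  | no-port MEM/MEM
1. ld.MEM/sll.ALU @i1+i2  | 2-wide
2. sll.ALU/sub.ALU @i3+i4  | 2-wide
3. add.ALU @i5  | RAW r0
4. and.ALU @i6  | RAW r1
5. st.MEM/sub.ALU @i7+i8  | 2-wide
6. xor.ALU @i9  | RAW r1
7. add.ALU/and.ALU @i10+i11  | 2-wide
8. xor.ALU @i12  | RAW+WAW r0
9. add.ALU @i13  | tail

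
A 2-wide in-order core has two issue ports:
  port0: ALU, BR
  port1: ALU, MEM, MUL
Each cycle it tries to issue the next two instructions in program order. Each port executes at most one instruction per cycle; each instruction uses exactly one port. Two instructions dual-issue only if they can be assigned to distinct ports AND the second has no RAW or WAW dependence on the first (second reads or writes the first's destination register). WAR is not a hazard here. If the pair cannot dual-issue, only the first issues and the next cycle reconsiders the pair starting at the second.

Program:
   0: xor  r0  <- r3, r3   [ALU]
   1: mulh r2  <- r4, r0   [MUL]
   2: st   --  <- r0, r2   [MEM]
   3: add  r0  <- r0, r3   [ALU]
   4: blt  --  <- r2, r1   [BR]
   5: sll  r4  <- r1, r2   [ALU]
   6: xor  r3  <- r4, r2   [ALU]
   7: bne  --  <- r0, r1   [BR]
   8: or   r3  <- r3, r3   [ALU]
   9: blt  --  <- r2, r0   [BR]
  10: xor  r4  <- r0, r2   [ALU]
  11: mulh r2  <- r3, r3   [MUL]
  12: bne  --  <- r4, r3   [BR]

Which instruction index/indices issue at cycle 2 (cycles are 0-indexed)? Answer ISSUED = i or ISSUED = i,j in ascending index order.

t=0 i0:xor.ALU ; RAW r0
t=1 i1:mulh.MUL ; no-port MUL/MEM
t=2 i2,i3:st.MEM+add.ALU ; pair
t=3 i4,i5:blt.BR+sll.ALU ; pair
t=4 i6,i7:xor.ALU+bne.BR ; pair
t=5 i8,i9:or.ALU+blt.BR ; pair
t=6 i10,i11:xor.ALU+mulh.MUL ; pair
t=7 i12:bne.BR ; tail

ISSUED = 2,3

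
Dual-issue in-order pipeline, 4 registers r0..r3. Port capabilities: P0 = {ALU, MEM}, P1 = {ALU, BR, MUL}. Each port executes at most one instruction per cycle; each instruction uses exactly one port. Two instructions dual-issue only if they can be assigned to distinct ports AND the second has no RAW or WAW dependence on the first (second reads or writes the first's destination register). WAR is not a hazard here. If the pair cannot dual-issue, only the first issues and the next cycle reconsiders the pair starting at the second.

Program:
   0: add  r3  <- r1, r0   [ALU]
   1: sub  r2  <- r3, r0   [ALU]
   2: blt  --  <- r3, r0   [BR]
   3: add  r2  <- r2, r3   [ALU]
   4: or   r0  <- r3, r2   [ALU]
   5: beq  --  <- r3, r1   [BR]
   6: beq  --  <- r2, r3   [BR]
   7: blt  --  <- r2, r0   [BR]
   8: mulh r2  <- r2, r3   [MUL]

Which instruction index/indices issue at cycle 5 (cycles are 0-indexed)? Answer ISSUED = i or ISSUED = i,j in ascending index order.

ISSUED = 7

c0: i0 add.ALU  RAW r3
c1: i1,i2 sub.ALU blt.BR  dual
c2: i3 add.ALU  RAW r2
c3: i4,i5 or.ALU beq.BR  dual
c4: i6 beq.BR  no-port BR/BR
c5: i7 blt.BR  no-port BR/MUL
c6: i8 mulh.MUL  tail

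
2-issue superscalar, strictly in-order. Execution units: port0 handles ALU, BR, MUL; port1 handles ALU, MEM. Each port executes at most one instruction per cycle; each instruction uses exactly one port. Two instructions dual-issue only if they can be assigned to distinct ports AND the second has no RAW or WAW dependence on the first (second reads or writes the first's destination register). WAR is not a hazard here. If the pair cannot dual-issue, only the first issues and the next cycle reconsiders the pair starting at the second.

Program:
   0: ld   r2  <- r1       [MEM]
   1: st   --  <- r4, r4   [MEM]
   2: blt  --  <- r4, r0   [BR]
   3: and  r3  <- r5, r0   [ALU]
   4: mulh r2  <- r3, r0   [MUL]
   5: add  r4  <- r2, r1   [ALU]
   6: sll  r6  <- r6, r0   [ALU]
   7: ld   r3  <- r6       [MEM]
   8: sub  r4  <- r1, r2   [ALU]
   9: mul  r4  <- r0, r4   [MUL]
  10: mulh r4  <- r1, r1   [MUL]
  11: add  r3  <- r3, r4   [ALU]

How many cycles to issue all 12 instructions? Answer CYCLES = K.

  cy0 -> i0 (ld) no-port MEM/MEM
  cy1 -> i1+i2 (st blt) pair
  cy2 -> i3 (and) RAW r3
  cy3 -> i4 (mulh) RAW r2
  cy4 -> i5+i6 (add sll) pair
  cy5 -> i7+i8 (ld sub) pair
  cy6 -> i9 (mul) no-port MUL/MUL
  cy7 -> i10 (mulh) RAW r4
  cy8 -> i11 (add) tail

CYCLES = 9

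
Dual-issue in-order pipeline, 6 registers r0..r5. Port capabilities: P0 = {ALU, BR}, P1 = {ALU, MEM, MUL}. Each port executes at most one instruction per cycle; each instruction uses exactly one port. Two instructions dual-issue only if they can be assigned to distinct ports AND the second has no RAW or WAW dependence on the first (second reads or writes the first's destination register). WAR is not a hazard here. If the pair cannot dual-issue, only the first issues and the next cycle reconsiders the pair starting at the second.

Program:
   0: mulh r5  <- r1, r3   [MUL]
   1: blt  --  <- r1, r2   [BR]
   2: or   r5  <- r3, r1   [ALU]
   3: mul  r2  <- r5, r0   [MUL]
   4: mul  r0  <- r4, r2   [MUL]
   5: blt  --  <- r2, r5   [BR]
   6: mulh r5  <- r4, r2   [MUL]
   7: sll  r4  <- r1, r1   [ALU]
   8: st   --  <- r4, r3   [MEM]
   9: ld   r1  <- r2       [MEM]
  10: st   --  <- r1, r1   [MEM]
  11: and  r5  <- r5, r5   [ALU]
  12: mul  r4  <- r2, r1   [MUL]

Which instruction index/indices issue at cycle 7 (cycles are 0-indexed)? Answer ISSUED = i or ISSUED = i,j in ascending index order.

ISSUED = 10,11

c0: i0/i1 mulh/blt  pair
c1: i2 or  RAW r5
c2: i3 mul  no-port MUL/MUL
c3: i4/i5 mul/blt  pair
c4: i6/i7 mulh/sll  pair
c5: i8 st  no-port MEM/MEM
c6: i9 ld  no-port MEM/MEM
c7: i10/i11 st/and  pair
c8: i12 mul  tail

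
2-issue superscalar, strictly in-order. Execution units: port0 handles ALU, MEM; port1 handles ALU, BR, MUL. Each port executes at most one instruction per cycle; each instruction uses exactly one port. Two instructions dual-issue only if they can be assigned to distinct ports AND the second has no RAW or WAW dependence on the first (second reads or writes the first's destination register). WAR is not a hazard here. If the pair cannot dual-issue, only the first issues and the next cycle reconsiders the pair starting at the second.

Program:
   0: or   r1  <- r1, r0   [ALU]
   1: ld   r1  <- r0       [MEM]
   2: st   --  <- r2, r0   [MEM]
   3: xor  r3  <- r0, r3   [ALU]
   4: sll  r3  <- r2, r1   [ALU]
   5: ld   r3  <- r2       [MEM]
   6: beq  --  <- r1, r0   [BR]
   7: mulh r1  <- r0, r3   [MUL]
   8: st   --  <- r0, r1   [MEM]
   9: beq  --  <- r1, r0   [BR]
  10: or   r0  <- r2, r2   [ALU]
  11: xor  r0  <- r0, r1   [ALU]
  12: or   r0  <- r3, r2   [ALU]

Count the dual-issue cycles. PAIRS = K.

PAIRS = 3

0. or @i0  | WAW r1
1. ld @i1  | no-port MEM/MEM
2. st/xor @i2,i3  | pair
3. sll @i4  | WAW r3
4. ld/beq @i5,i6  | pair
5. mulh @i7  | RAW r1
6. st/beq @i8,i9  | pair
7. or @i10  | RAW+WAW r0
8. xor @i11  | WAW r0
9. or @i12  | tail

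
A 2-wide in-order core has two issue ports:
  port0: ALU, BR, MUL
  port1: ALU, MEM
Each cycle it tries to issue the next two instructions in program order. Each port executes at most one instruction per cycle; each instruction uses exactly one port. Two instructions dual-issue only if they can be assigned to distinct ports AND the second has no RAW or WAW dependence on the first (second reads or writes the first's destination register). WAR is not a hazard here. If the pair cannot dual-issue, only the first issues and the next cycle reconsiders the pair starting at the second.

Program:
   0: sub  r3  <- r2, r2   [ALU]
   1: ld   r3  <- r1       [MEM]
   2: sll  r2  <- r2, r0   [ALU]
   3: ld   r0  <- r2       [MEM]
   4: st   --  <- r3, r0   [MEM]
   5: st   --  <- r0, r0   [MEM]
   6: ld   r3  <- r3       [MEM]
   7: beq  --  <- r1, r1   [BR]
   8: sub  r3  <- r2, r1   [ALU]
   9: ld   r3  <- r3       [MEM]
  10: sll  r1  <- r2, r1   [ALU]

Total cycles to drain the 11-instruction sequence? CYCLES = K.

CYCLES = 8

t=0 i0:sub.ALU ; WAW r3
t=1 i1,i2:ld.MEM;sll.ALU ; 2-wide
t=2 i3:ld.MEM ; no-port MEM/MEM
t=3 i4:st.MEM ; no-port MEM/MEM
t=4 i5:st.MEM ; no-port MEM/MEM
t=5 i6,i7:ld.MEM;beq.BR ; 2-wide
t=6 i8:sub.ALU ; RAW+WAW r3
t=7 i9,i10:ld.MEM;sll.ALU ; 2-wide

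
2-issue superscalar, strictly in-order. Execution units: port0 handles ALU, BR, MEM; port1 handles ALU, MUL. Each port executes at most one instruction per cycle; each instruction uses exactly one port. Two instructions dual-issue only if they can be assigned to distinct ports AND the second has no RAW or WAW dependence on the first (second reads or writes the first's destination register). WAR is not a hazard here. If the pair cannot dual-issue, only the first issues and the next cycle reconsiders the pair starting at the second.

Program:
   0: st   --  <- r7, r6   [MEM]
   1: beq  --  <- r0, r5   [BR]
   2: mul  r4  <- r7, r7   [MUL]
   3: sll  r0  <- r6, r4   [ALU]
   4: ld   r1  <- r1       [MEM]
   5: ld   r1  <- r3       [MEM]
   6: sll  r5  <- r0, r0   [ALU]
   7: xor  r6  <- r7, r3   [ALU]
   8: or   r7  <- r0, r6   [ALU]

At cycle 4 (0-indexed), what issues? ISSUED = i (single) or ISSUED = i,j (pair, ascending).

ISSUED = 7

[0] i0  st.MEM  -- no-port MEM/BR
[1] i1,i2  beq.BR;mul.MUL  -- pair
[2] i3,i4  sll.ALU;ld.MEM  -- pair
[3] i5,i6  ld.MEM;sll.ALU  -- pair
[4] i7  xor.ALU  -- RAW r6
[5] i8  or.ALU  -- tail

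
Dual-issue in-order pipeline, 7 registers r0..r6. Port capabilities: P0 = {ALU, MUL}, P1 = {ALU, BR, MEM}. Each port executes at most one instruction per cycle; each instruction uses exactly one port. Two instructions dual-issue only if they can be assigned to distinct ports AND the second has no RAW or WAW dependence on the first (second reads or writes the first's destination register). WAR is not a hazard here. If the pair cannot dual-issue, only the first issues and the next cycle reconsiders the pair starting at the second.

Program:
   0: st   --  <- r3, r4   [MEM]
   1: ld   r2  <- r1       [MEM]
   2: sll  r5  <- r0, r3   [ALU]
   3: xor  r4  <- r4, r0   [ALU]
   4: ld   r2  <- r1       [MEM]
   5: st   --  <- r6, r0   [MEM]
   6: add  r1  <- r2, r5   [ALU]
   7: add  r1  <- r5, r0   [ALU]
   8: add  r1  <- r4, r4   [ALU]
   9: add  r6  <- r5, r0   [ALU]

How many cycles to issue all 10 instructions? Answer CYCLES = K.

CYCLES = 6

[0] i0  st.MEM  -- no-port MEM/MEM
[1] i1,i2  ld.MEM;sll.ALU  -- dual
[2] i3,i4  xor.ALU;ld.MEM  -- dual
[3] i5,i6  st.MEM;add.ALU  -- dual
[4] i7  add.ALU  -- WAW r1
[5] i8,i9  add.ALU;add.ALU  -- dual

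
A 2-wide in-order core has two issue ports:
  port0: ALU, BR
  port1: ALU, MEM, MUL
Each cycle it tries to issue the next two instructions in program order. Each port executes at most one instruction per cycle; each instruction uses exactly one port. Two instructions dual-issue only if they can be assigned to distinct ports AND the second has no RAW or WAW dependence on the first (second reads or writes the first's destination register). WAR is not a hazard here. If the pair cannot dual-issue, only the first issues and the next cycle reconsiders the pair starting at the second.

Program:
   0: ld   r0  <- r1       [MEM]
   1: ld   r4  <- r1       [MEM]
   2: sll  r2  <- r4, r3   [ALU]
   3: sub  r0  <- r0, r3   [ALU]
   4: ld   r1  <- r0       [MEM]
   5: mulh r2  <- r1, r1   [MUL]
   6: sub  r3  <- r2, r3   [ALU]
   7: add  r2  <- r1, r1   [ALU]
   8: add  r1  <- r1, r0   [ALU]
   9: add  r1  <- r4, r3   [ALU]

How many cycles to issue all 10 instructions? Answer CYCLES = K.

CYCLES = 8

#0 head=0: ld.MEM i0 no-port MEM/MEM
#1 head=1: ld.MEM i1 RAW r4
#2 head=2: sll.ALU;sub.ALU i2,i3 pair
#3 head=4: ld.MEM i4 no-port MEM/MUL
#4 head=5: mulh.MUL i5 RAW r2
#5 head=6: sub.ALU;add.ALU i6,i7 pair
#6 head=8: add.ALU i8 WAW r1
#7 head=9: add.ALU i9 tail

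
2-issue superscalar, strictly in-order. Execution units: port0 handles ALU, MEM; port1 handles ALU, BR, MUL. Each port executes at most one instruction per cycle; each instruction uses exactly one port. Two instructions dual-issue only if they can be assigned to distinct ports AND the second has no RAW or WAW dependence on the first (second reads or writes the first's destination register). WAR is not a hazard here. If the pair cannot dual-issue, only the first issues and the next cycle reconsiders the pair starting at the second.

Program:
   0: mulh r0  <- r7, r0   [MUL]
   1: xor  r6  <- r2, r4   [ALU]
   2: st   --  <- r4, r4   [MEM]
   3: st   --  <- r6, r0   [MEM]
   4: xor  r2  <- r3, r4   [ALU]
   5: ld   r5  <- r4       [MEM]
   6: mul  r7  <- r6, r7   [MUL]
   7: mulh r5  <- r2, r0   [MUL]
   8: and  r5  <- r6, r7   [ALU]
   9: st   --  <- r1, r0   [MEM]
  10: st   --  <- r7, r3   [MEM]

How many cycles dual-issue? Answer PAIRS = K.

[0] i0&i1  mulh+xor  -- 2-wide
[1] i2  st  -- no-port MEM/MEM
[2] i3&i4  st+xor  -- 2-wide
[3] i5&i6  ld+mul  -- 2-wide
[4] i7  mulh  -- WAW r5
[5] i8&i9  and+st  -- 2-wide
[6] i10  st  -- tail

PAIRS = 4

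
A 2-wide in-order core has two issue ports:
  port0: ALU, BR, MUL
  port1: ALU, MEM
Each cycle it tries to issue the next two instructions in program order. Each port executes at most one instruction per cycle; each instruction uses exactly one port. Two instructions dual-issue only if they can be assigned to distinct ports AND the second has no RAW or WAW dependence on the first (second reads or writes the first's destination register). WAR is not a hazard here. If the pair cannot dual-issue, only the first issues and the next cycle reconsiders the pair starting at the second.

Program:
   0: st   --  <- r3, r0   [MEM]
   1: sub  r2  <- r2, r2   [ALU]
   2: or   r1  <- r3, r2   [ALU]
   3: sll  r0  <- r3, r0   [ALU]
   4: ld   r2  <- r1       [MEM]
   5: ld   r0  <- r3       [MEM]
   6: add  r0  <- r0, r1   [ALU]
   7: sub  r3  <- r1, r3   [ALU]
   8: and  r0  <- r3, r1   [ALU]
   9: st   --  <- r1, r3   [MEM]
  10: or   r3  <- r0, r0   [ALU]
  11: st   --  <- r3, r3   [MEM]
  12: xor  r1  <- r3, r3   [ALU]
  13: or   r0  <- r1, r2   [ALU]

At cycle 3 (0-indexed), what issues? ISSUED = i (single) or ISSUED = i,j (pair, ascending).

ISSUED = 5

[0] i0,i1  st sub  -- pair
[1] i2,i3  or sll  -- pair
[2] i4  ld  -- no-port MEM/MEM
[3] i5  ld  -- RAW+WAW r0
[4] i6,i7  add sub  -- pair
[5] i8,i9  and st  -- pair
[6] i10  or  -- RAW r3
[7] i11,i12  st xor  -- pair
[8] i13  or  -- tail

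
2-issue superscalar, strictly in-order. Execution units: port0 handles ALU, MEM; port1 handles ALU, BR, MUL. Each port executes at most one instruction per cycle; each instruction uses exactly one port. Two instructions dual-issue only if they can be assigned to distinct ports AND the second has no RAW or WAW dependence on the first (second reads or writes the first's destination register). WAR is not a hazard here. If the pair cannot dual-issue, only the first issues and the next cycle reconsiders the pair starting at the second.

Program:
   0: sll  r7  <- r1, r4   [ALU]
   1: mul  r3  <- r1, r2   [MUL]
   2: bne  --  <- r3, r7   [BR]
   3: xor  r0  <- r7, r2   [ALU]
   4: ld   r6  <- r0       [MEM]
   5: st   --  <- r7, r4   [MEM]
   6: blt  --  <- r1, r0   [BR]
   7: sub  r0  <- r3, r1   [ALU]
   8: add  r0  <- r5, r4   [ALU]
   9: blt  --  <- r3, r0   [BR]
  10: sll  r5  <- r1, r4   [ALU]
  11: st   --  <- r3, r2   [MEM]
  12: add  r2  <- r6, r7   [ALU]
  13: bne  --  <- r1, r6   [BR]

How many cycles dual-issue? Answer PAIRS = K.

t=0 i0,i1:sll.ALU+mul.MUL ; pair
t=1 i2,i3:bne.BR+xor.ALU ; pair
t=2 i4:ld.MEM ; no-port MEM/MEM
t=3 i5,i6:st.MEM+blt.BR ; pair
t=4 i7:sub.ALU ; WAW r0
t=5 i8:add.ALU ; RAW r0
t=6 i9,i10:blt.BR+sll.ALU ; pair
t=7 i11,i12:st.MEM+add.ALU ; pair
t=8 i13:bne.BR ; tail

PAIRS = 5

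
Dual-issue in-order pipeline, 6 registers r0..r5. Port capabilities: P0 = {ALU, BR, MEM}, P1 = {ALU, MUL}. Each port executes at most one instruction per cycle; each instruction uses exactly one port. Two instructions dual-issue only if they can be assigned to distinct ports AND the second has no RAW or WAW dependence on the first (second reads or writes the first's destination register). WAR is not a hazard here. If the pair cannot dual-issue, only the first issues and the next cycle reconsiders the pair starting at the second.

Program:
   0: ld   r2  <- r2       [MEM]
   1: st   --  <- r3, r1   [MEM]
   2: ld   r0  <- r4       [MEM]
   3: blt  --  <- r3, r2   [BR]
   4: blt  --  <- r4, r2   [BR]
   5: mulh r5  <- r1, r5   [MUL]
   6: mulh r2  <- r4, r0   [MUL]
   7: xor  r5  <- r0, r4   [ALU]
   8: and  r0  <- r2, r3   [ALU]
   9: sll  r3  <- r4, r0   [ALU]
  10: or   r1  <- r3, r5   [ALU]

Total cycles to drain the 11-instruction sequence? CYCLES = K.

#0 head=0: ld.MEM i0 no-port MEM/MEM
#1 head=1: st.MEM i1 no-port MEM/MEM
#2 head=2: ld.MEM i2 no-port MEM/BR
#3 head=3: blt.BR i3 no-port BR/BR
#4 head=4: blt.BR/mulh.MUL i4/i5 dual
#5 head=6: mulh.MUL/xor.ALU i6/i7 dual
#6 head=8: and.ALU i8 RAW r0
#7 head=9: sll.ALU i9 RAW r3
#8 head=10: or.ALU i10 tail

CYCLES = 9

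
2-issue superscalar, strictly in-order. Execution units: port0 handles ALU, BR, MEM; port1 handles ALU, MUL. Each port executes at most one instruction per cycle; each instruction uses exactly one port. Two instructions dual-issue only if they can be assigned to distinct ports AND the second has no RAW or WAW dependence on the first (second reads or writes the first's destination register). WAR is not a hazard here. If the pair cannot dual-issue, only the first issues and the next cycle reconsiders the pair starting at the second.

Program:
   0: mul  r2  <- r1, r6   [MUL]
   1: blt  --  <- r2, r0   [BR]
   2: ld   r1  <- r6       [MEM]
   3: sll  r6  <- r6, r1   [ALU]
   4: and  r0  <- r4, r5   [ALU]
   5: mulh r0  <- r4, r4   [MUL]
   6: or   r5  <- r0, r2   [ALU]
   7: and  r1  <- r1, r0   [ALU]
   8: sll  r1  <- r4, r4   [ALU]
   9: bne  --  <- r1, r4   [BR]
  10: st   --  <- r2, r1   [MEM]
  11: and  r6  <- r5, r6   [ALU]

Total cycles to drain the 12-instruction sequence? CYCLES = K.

CYCLES = 9

  cy0 -> i0 (mul.MUL) RAW r2
  cy1 -> i1 (blt.BR) no-port BR/MEM
  cy2 -> i2 (ld.MEM) RAW r1
  cy3 -> i3,i4 (sll.ALU and.ALU) dual
  cy4 -> i5 (mulh.MUL) RAW r0
  cy5 -> i6,i7 (or.ALU and.ALU) dual
  cy6 -> i8 (sll.ALU) RAW r1
  cy7 -> i9 (bne.BR) no-port BR/MEM
  cy8 -> i10,i11 (st.MEM and.ALU) dual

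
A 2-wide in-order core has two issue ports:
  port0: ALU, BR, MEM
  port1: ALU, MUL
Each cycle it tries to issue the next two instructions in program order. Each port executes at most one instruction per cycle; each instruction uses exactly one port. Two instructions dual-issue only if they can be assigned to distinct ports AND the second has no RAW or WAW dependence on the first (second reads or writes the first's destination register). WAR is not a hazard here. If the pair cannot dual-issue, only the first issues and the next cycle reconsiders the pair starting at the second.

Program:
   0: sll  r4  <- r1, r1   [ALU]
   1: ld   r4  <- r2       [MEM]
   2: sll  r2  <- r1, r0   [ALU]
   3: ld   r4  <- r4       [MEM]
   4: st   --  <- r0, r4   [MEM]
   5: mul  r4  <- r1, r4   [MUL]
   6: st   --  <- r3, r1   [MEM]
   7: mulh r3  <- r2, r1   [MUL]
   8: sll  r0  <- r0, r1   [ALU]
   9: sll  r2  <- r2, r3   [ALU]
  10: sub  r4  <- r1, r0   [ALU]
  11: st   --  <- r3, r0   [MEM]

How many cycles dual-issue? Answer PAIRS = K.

[0] i0  sll.ALU  -- WAW r4
[1] i1&i2  ld.MEM/sll.ALU  -- pair
[2] i3  ld.MEM  -- no-port MEM/MEM
[3] i4&i5  st.MEM/mul.MUL  -- pair
[4] i6&i7  st.MEM/mulh.MUL  -- pair
[5] i8&i9  sll.ALU/sll.ALU  -- pair
[6] i10&i11  sub.ALU/st.MEM  -- pair

PAIRS = 5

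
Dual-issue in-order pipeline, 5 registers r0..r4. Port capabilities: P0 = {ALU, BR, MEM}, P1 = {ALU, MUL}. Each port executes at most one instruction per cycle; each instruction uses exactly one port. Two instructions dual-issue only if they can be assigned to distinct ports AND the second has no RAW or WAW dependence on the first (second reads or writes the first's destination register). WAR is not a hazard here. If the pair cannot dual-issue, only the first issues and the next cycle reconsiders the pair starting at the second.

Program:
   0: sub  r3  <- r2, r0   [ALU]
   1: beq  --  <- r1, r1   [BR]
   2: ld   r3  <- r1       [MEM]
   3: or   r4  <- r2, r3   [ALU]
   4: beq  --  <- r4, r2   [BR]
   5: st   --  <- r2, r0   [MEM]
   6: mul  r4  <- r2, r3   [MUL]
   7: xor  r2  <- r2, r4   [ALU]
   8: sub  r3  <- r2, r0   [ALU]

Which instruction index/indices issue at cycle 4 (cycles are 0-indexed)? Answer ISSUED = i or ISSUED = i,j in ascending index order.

ISSUED = 5,6

#0 head=0: sub.ALU+beq.BR i0+i1 2-wide
#1 head=2: ld.MEM i2 RAW r3
#2 head=3: or.ALU i3 RAW r4
#3 head=4: beq.BR i4 no-port BR/MEM
#4 head=5: st.MEM+mul.MUL i5+i6 2-wide
#5 head=7: xor.ALU i7 RAW r2
#6 head=8: sub.ALU i8 tail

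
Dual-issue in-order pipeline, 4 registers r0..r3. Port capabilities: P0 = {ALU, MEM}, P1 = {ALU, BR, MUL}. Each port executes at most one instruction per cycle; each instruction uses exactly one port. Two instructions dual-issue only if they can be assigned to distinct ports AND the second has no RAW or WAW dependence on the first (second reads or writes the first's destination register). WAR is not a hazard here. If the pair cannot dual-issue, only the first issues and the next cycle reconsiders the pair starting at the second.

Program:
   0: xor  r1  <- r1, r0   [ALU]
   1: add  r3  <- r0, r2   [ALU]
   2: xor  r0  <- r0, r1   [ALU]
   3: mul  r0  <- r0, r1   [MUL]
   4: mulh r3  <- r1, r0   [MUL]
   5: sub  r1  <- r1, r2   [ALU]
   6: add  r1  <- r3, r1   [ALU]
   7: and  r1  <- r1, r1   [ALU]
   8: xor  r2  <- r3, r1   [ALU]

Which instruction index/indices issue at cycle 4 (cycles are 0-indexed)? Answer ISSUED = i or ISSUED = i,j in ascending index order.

c0: i0+i1 xor.ALU;add.ALU  2-wide
c1: i2 xor.ALU  RAW+WAW r0
c2: i3 mul.MUL  no-port MUL/MUL
c3: i4+i5 mulh.MUL;sub.ALU  2-wide
c4: i6 add.ALU  RAW+WAW r1
c5: i7 and.ALU  RAW r1
c6: i8 xor.ALU  tail

ISSUED = 6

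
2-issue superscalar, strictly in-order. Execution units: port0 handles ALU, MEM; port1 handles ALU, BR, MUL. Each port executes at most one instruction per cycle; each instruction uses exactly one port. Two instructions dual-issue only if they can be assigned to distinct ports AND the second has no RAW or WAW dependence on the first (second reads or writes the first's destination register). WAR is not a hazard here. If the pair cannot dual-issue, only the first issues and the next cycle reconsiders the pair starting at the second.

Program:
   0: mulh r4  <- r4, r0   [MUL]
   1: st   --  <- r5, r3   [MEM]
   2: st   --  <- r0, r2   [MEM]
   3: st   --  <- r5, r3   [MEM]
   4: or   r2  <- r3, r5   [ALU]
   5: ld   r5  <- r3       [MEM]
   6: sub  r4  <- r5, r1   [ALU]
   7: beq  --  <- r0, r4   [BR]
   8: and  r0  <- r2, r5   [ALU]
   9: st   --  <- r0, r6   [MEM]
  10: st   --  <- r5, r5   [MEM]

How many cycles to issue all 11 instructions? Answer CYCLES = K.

CYCLES = 8

  cy0 -> i0/i1 (mulh.MUL+st.MEM) dual
  cy1 -> i2 (st.MEM) no-port MEM/MEM
  cy2 -> i3/i4 (st.MEM+or.ALU) dual
  cy3 -> i5 (ld.MEM) RAW r5
  cy4 -> i6 (sub.ALU) RAW r4
  cy5 -> i7/i8 (beq.BR+and.ALU) dual
  cy6 -> i9 (st.MEM) no-port MEM/MEM
  cy7 -> i10 (st.MEM) tail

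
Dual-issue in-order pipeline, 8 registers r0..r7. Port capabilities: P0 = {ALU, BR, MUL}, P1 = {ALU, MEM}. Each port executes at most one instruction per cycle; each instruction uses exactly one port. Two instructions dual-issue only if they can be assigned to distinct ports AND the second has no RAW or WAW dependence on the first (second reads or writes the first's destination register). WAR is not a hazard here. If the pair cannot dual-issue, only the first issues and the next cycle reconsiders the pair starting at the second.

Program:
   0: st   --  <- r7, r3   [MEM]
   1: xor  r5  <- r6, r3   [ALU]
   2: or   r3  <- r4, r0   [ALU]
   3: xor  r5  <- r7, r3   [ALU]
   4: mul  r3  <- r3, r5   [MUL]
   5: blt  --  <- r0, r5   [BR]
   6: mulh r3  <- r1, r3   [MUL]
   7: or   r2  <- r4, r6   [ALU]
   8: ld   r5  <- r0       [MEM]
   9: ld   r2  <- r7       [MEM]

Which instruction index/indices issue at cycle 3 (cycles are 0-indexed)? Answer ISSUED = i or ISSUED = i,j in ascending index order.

ISSUED = 4

[0] i0+i1  st.MEM/xor.ALU  -- dual
[1] i2  or.ALU  -- RAW r3
[2] i3  xor.ALU  -- RAW r5
[3] i4  mul.MUL  -- no-port MUL/BR
[4] i5  blt.BR  -- no-port BR/MUL
[5] i6+i7  mulh.MUL/or.ALU  -- dual
[6] i8  ld.MEM  -- no-port MEM/MEM
[7] i9  ld.MEM  -- tail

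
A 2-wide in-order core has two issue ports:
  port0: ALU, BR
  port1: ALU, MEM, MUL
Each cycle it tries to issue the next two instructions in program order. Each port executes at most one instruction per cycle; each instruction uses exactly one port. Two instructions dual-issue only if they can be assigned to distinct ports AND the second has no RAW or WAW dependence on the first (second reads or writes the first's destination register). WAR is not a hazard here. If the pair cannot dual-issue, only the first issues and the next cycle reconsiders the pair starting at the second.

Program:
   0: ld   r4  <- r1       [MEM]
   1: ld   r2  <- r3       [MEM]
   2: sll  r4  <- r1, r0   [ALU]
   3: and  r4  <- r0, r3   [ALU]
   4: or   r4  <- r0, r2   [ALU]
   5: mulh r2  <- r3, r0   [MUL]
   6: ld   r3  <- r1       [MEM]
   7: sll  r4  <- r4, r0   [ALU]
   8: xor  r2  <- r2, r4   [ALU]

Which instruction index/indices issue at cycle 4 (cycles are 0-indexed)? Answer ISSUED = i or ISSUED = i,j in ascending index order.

[0] i0  ld  -- no-port MEM/MEM
[1] i1,i2  ld;sll  -- 2-wide
[2] i3  and  -- WAW r4
[3] i4,i5  or;mulh  -- 2-wide
[4] i6,i7  ld;sll  -- 2-wide
[5] i8  xor  -- tail

ISSUED = 6,7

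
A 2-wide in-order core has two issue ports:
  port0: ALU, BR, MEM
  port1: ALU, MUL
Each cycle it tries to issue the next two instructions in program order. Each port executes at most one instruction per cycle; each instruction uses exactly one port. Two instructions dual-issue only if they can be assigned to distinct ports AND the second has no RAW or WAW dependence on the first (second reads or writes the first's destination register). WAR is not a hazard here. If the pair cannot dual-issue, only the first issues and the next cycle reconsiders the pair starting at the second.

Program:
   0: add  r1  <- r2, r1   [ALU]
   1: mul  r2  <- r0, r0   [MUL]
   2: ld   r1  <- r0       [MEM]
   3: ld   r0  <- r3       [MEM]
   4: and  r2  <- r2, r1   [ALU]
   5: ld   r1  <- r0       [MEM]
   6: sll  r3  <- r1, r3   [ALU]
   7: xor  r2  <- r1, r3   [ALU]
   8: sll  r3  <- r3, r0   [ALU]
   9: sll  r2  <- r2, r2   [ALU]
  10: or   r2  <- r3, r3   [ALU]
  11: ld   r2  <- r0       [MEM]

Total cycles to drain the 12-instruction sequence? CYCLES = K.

CYCLES = 9

t=0 i0/i1:add.ALU+mul.MUL ; dual
t=1 i2:ld.MEM ; no-port MEM/MEM
t=2 i3/i4:ld.MEM+and.ALU ; dual
t=3 i5:ld.MEM ; RAW r1
t=4 i6:sll.ALU ; RAW r3
t=5 i7/i8:xor.ALU+sll.ALU ; dual
t=6 i9:sll.ALU ; WAW r2
t=7 i10:or.ALU ; WAW r2
t=8 i11:ld.MEM ; tail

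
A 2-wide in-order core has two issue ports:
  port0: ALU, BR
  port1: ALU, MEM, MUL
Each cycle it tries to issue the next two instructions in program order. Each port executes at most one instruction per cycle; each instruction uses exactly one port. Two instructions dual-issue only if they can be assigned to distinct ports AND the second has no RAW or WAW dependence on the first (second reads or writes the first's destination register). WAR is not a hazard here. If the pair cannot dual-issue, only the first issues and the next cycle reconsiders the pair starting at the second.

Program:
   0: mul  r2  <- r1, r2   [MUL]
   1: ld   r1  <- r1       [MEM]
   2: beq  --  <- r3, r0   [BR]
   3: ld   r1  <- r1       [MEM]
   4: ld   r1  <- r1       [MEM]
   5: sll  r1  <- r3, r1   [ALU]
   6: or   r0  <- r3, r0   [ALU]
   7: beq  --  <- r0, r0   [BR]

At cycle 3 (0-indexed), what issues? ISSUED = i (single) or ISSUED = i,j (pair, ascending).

ISSUED = 4

  cy0 -> i0 (mul.MUL) no-port MUL/MEM
  cy1 -> i1,i2 (ld.MEM+beq.BR) pair
  cy2 -> i3 (ld.MEM) no-port MEM/MEM
  cy3 -> i4 (ld.MEM) RAW+WAW r1
  cy4 -> i5,i6 (sll.ALU+or.ALU) pair
  cy5 -> i7 (beq.BR) tail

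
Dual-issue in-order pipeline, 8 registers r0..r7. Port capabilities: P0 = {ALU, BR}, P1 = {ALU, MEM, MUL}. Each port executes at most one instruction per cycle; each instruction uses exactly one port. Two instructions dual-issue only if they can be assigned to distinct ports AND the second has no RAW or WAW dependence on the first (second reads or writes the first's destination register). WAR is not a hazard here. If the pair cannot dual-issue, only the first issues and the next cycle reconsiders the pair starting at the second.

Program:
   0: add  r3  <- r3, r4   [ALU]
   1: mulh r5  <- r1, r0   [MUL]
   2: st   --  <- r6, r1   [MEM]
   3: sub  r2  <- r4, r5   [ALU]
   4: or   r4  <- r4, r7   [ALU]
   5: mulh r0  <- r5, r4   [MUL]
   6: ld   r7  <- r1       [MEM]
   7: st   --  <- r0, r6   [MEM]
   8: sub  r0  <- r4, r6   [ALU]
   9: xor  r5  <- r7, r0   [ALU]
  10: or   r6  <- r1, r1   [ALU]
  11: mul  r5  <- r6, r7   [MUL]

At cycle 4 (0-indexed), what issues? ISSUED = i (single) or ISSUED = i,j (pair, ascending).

ISSUED = 6

  cy0 -> i0+i1 (add+mulh) dual
  cy1 -> i2+i3 (st+sub) dual
  cy2 -> i4 (or) RAW r4
  cy3 -> i5 (mulh) no-port MUL/MEM
  cy4 -> i6 (ld) no-port MEM/MEM
  cy5 -> i7+i8 (st+sub) dual
  cy6 -> i9+i10 (xor+or) dual
  cy7 -> i11 (mul) tail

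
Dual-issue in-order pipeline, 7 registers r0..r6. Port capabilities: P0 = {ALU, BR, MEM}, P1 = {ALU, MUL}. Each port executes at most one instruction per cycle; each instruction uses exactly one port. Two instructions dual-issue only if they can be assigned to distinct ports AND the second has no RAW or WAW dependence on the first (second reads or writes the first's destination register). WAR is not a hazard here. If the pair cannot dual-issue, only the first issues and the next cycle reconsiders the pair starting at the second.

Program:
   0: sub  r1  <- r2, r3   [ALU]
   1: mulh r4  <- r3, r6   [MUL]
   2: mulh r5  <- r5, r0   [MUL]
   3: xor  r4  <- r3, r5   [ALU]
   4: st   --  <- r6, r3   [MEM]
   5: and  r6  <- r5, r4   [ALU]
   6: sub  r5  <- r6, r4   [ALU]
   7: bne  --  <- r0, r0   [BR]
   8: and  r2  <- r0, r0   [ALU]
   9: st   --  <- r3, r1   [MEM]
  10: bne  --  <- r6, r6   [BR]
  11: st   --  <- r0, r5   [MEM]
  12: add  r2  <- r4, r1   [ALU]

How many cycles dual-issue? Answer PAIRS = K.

#0 head=0: sub.ALU mulh.MUL i0+i1 pair
#1 head=2: mulh.MUL i2 RAW r5
#2 head=3: xor.ALU st.MEM i3+i4 pair
#3 head=5: and.ALU i5 RAW r6
#4 head=6: sub.ALU bne.BR i6+i7 pair
#5 head=8: and.ALU st.MEM i8+i9 pair
#6 head=10: bne.BR i10 no-port BR/MEM
#7 head=11: st.MEM add.ALU i11+i12 pair

PAIRS = 5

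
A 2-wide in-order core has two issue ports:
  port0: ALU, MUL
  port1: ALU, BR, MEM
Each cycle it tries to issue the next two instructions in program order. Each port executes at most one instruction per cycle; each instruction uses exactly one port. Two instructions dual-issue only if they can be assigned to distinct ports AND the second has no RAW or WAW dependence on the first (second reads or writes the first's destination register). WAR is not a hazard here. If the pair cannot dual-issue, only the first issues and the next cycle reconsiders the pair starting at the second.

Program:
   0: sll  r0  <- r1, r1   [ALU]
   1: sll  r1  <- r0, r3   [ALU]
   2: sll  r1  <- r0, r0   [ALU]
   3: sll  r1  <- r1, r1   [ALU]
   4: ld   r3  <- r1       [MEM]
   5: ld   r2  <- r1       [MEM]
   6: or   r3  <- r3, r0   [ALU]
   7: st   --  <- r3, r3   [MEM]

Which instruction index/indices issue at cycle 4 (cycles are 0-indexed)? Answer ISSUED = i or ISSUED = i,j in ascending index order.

ISSUED = 4

0. sll @i0  | RAW r0
1. sll @i1  | WAW r1
2. sll @i2  | RAW+WAW r1
3. sll @i3  | RAW r1
4. ld @i4  | no-port MEM/MEM
5. ld+or @i5,i6  | 2-wide
6. st @i7  | tail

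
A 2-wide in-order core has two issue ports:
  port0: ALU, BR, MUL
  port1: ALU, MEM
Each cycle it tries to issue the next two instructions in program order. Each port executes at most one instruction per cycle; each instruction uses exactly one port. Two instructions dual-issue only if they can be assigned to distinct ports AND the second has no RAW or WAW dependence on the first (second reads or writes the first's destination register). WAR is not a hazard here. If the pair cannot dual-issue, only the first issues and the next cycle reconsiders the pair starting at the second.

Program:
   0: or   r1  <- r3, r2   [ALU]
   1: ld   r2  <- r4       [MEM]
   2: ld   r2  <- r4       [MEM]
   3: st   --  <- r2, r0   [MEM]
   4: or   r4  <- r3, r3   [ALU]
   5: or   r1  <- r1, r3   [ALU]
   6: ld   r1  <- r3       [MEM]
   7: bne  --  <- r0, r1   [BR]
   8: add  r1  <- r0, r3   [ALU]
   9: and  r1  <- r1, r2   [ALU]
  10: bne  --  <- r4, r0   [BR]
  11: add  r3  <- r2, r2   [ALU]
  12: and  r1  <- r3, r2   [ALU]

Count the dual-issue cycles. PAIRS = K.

#0 head=0: or.ALU/ld.MEM i0+i1 dual
#1 head=2: ld.MEM i2 no-port MEM/MEM
#2 head=3: st.MEM/or.ALU i3+i4 dual
#3 head=5: or.ALU i5 WAW r1
#4 head=6: ld.MEM i6 RAW r1
#5 head=7: bne.BR/add.ALU i7+i8 dual
#6 head=9: and.ALU/bne.BR i9+i10 dual
#7 head=11: add.ALU i11 RAW r3
#8 head=12: and.ALU i12 tail

PAIRS = 4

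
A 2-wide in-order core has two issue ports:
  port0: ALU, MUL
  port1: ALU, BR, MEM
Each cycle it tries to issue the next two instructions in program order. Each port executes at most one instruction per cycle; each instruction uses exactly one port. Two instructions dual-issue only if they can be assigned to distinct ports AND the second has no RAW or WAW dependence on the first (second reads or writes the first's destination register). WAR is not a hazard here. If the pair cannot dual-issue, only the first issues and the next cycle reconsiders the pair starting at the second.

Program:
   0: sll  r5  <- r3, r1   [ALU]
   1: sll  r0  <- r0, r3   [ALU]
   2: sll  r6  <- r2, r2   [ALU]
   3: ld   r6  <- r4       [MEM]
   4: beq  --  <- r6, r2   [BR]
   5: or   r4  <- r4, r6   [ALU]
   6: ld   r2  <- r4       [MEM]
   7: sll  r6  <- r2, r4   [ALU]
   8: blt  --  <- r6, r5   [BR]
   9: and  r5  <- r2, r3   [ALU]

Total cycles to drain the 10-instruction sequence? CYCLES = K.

CYCLES = 7

0. sll;sll @i0&i1  | pair
1. sll @i2  | WAW r6
2. ld @i3  | no-port MEM/BR
3. beq;or @i4&i5  | pair
4. ld @i6  | RAW r2
5. sll @i7  | RAW r6
6. blt;and @i8&i9  | pair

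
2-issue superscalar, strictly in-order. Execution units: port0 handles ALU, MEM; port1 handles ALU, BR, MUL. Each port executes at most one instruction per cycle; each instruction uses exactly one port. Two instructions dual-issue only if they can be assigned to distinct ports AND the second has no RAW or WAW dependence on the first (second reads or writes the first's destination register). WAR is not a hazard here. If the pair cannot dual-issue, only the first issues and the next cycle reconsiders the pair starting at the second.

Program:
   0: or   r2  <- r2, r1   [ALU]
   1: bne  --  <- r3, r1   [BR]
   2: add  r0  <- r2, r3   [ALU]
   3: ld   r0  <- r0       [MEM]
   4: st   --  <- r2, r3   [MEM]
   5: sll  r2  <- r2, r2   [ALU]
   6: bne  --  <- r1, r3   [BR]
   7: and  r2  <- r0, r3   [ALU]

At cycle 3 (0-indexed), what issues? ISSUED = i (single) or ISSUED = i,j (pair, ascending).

0. or bne @i0/i1  | pair
1. add @i2  | RAW+WAW r0
2. ld @i3  | no-port MEM/MEM
3. st sll @i4/i5  | pair
4. bne and @i6/i7  | pair

ISSUED = 4,5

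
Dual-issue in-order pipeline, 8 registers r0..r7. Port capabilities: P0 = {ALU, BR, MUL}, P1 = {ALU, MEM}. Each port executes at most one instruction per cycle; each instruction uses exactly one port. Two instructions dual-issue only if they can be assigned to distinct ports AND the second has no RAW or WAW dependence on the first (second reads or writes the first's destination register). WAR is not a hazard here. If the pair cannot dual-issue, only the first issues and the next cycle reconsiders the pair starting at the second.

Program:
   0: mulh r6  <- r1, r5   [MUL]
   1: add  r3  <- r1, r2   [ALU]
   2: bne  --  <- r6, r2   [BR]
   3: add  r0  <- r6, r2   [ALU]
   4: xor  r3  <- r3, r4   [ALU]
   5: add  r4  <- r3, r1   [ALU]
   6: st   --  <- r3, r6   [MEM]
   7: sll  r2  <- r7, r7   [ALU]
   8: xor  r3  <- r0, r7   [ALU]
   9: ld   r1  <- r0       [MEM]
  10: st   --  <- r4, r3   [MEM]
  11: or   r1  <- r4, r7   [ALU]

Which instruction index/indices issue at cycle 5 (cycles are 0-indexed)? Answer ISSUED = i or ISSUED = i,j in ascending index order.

t=0 i0,i1:mulh+add ; pair
t=1 i2,i3:bne+add ; pair
t=2 i4:xor ; RAW r3
t=3 i5,i6:add+st ; pair
t=4 i7,i8:sll+xor ; pair
t=5 i9:ld ; no-port MEM/MEM
t=6 i10,i11:st+or ; pair

ISSUED = 9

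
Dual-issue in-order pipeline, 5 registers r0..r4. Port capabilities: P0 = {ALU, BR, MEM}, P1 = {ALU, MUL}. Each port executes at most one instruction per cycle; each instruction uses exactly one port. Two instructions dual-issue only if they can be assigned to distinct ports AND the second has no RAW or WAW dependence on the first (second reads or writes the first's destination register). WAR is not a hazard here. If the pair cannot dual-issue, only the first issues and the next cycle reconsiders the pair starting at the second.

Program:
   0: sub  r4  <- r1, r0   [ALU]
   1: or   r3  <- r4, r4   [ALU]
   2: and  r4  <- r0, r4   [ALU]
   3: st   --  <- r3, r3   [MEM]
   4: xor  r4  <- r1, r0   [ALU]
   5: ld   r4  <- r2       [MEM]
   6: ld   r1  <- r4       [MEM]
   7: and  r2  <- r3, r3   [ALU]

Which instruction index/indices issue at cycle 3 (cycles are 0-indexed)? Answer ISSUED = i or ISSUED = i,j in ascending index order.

[0] i0  sub  -- RAW r4
[1] i1&i2  or and  -- pair
[2] i3&i4  st xor  -- pair
[3] i5  ld  -- no-port MEM/MEM
[4] i6&i7  ld and  -- pair

ISSUED = 5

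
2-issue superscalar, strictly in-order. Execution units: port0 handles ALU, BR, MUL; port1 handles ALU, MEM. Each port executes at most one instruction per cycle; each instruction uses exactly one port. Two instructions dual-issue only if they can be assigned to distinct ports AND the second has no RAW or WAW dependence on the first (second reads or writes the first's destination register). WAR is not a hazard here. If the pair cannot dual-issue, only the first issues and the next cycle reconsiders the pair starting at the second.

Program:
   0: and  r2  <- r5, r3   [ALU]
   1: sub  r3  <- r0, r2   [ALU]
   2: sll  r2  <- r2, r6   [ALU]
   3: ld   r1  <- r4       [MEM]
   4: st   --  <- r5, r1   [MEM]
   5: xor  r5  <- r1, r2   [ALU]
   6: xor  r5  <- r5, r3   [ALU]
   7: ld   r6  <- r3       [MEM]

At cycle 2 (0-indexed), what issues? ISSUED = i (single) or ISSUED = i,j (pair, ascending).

ISSUED = 3

0. and @i0  | RAW r2
1. sub/sll @i1&i2  | 2-wide
2. ld @i3  | no-port MEM/MEM
3. st/xor @i4&i5  | 2-wide
4. xor/ld @i6&i7  | 2-wide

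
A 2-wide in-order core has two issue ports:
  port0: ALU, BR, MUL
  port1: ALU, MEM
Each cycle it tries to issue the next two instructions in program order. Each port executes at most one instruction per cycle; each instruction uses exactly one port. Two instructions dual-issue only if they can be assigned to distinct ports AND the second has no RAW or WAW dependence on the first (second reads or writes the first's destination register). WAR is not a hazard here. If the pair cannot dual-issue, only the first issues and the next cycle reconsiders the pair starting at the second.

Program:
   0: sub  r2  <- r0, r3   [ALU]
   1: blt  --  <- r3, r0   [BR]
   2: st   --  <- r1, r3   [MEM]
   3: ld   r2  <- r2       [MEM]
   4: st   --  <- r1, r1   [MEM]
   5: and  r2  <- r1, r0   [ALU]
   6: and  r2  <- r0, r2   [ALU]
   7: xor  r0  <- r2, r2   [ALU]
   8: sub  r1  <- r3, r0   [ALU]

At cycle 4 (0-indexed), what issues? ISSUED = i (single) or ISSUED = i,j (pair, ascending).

ISSUED = 6

#0 head=0: sub blt i0/i1 2-wide
#1 head=2: st i2 no-port MEM/MEM
#2 head=3: ld i3 no-port MEM/MEM
#3 head=4: st and i4/i5 2-wide
#4 head=6: and i6 RAW r2
#5 head=7: xor i7 RAW r0
#6 head=8: sub i8 tail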